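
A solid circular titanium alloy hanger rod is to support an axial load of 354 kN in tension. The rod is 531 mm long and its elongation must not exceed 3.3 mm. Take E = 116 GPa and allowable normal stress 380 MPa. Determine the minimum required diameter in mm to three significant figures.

34.4 mm

Required area A ≥ P/σ_allow = 354000/380 = 931.6 mm².
For a solid circular section, d ≥ √(4A/π) = 34.44 mm.
Elongation limit: A ≥ PL/(Eδ_allow) = 354000·531/(116000·3.3) = 491.1 mm² ⇒ d ≥ 25 mm.
The stress limit governs.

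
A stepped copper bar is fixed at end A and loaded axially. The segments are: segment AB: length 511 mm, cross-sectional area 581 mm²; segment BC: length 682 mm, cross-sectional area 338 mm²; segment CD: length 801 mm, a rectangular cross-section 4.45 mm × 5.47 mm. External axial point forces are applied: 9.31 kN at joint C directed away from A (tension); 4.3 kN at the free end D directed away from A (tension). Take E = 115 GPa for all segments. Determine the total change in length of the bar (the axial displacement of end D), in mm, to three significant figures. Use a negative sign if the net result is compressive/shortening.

1.57 mm

Internal axial forces (sectioning from the free end, tension +): N_CD = 4.3 kN, N_BC = 13.61 kN, N_AB = 13.61 kN.
A_CD = 24.34 mm².
δ_AB = 13610·511/(581·115000) = 0.1041 mm
δ_BC = 13610·682/(338·115000) = 0.2388 mm
δ_CD = 4300·801/(24.34·115000) = 1.23 mm
δ = Σδ_i = 1.573 mm.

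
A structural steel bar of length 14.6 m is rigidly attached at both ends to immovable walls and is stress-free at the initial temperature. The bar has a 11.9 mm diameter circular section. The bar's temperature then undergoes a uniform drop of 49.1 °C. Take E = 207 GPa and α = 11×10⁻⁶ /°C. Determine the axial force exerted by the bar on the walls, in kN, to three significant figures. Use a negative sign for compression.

Free thermal expansion αLΔT = 11e-6 · 14600 · -49.1 = -7.885 mm.
The walls impose strain ε = −(-7.885)/14600 = 5.4010e-04; σ = Eε = 207000 · 5.4010e-04 = 111.8 MPa.
Wall reaction R = σ·A = 111.8·111.2 = 12430 N = 12.43 kN.

12.4 kN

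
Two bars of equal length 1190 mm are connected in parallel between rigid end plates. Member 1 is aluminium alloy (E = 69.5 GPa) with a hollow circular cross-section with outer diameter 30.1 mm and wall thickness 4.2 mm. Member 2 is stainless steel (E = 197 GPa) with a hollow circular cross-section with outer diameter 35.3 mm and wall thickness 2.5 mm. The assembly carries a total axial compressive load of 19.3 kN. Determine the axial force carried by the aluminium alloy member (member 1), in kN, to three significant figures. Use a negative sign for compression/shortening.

-6.15 kN

A_1 = 341.7 mm².
A_2 = 257.6 mm².
Equal strain + equilibrium ⇒ each member carries load in proportion to AE: A₁E₁ = 23750000 N, A₂E₂ = 50750000 N, ΣAE = 74500000 N.
F₁ = P·A₁E₁/ΣAE = -19300·23750000/74500000 = -6153 N.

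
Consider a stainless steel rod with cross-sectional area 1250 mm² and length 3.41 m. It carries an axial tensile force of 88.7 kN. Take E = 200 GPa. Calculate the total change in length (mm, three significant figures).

δ_mech = NL/(AE) = 88700·3410/(1250·200000) = 1.21 mm.

1.21 mm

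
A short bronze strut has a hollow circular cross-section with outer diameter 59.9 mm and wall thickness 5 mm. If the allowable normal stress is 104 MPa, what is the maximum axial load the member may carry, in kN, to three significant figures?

89.7 kN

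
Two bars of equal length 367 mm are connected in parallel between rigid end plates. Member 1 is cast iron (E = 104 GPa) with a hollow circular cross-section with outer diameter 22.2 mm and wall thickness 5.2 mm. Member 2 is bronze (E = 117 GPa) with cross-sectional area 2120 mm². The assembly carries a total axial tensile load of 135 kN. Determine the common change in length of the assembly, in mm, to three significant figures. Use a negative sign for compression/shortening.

A_1 = 277.7 mm².
Equal strain + equilibrium ⇒ each member carries load in proportion to AE: A₁E₁ = 28880000 N, A₂E₂ = 248000000 N, ΣAE = 276900000 N.
δ = PL/ΣAE = 135000·367/276900000 = 0.1789 mm.

0.179 mm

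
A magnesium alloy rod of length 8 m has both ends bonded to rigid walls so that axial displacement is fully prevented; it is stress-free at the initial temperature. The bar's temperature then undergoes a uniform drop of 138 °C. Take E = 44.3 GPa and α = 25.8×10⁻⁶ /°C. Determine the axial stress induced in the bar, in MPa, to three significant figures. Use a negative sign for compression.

158 MPa

Free thermal expansion αLΔT = 25.8e-6 · 8000 · -138 = -28.48 mm.
The walls impose strain ε = −(-28.48)/8000 = 3.5604e-03; σ = Eε = 44300 · 3.5604e-03 = 157.7 MPa.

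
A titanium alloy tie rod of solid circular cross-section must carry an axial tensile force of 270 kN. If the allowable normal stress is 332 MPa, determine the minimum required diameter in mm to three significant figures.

32.2 mm

Required area A ≥ P/σ_allow = 270000/332 = 813.3 mm².
For a solid circular section, d ≥ √(4A/π) = 32.18 mm.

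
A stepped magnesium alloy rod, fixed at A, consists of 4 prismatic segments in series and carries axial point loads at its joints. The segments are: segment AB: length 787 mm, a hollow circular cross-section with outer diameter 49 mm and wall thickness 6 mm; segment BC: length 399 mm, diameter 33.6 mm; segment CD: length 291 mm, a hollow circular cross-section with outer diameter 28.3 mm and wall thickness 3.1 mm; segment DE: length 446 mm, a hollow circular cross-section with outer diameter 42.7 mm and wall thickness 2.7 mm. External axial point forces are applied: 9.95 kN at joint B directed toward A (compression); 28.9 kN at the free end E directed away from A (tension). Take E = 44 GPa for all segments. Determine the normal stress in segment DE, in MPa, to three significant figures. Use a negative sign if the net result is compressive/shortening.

Internal axial forces (sectioning from the free end, tension +): N_DE = 28.9 kN, N_CD = 28.9 kN, N_BC = 28.9 kN, N_AB = 18.95 kN.
A_DE = 339.3 mm².
σ_DE = N_DE/A_DE = 28900/339.3 = 85.18 MPa.

85.2 MPa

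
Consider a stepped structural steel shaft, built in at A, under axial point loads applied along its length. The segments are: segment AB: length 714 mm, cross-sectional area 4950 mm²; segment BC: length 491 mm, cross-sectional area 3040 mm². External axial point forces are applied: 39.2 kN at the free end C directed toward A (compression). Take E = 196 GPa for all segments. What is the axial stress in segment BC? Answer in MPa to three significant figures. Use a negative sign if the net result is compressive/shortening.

-12.9 MPa

Internal axial forces (sectioning from the free end, tension +): N_BC = -39.2 kN, N_AB = -39.2 kN.
σ_BC = N_BC/A_BC = -39200/3040 = -12.89 MPa.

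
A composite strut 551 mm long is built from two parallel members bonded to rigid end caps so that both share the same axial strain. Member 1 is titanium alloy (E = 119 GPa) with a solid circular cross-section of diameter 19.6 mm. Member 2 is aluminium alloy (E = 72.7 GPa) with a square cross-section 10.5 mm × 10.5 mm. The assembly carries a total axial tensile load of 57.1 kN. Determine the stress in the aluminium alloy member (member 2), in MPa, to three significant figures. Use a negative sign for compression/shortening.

94.5 MPa

A_1 = 301.7 mm².
A_2 = 110.2 mm².
Equal strain + equilibrium ⇒ each member carries load in proportion to AE: A₁E₁ = 35900000 N, A₂E₂ = 8015000 N, ΣAE = 43920000 N.
σ₂ = P·E₂/ΣAE = 57100·72700/43920000 = 94.52 MPa.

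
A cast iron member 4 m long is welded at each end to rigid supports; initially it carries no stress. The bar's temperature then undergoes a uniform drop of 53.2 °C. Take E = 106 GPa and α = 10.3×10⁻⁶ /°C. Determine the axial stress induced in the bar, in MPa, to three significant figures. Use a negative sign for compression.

Free thermal expansion αLΔT = 10.3e-6 · 4000 · -53.2 = -2.192 mm.
The walls impose strain ε = −(-2.192)/4000 = 5.4796e-04; σ = Eε = 106000 · 5.4796e-04 = 58.08 MPa.

58.1 MPa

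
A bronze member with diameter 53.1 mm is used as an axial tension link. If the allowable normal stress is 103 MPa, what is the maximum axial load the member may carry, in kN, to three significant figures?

A = 2215 mm².
P_max = σ_allow · A = 103 · 2215 = 228100 N = 228.1 kN.

228 kN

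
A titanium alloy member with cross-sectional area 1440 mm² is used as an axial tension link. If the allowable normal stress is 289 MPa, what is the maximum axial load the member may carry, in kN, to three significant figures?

P_max = σ_allow · A = 289 · 1440 = 416200 N = 416.2 kN.

416 kN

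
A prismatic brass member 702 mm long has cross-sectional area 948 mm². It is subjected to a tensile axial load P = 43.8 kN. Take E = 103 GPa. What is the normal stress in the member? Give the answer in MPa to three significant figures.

σ = N/A = 43800/948 = 46.2 MPa.

46.2 MPa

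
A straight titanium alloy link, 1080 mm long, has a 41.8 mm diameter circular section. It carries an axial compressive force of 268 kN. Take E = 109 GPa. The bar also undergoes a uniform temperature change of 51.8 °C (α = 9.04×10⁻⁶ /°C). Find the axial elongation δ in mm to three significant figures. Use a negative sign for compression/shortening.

A = 1372 mm².
δ_mech = NL/(AE) = -268000·1080/(1372·109000) = -1.935 mm.
δ_thermal = αLΔT = 9.04e-6·1080·51.8 = 0.5057 mm.
δ = δ_mech + δ_thermal = -1.429 mm.

-1.43 mm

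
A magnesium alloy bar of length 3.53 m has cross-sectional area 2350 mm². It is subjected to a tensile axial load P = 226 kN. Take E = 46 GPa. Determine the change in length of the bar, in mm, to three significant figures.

7.38 mm

δ_mech = NL/(AE) = 226000·3530/(2350·46000) = 7.38 mm.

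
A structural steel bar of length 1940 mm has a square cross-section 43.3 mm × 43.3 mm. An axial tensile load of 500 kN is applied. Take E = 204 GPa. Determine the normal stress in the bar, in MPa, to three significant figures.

A = 1875 mm².
σ = N/A = 500000/1875 = 266.7 MPa.

267 MPa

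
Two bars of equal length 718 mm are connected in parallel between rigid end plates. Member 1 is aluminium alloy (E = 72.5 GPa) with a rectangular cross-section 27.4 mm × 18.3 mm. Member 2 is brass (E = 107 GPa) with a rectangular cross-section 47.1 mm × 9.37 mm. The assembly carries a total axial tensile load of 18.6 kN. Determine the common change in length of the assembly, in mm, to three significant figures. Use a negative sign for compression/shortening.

A_1 = 501.4 mm².
A_2 = 441.3 mm².
Equal strain + equilibrium ⇒ each member carries load in proportion to AE: A₁E₁ = 36350000 N, A₂E₂ = 47220000 N, ΣAE = 83570000 N.
δ = PL/ΣAE = 18600·718/83570000 = 0.1598 mm.

0.160 mm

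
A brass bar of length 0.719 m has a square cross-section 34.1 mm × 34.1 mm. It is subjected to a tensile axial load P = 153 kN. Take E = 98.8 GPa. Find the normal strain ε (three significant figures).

0.00133

A = 1163 mm².
σ = N/A = 131.6 MPa; ε = σ/E = 131.6/98800 = 1.332e-03.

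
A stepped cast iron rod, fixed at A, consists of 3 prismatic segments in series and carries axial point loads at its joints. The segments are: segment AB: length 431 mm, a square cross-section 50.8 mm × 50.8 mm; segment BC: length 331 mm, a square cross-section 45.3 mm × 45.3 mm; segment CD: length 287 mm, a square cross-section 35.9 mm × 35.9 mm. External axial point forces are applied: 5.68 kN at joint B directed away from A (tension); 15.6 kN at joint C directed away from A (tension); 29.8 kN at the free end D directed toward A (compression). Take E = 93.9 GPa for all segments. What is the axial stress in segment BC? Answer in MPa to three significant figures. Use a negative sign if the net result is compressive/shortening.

-6.92 MPa

Internal axial forces (sectioning from the free end, tension +): N_CD = -29.8 kN, N_BC = -14.2 kN, N_AB = -8.52 kN.
A_BC = 2052 mm².
σ_BC = N_BC/A_BC = -14200/2052 = -6.92 MPa.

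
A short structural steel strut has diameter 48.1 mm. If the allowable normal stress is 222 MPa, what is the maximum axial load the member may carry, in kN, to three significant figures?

A = 1817 mm².
P_max = σ_allow · A = 222 · 1817 = 403400 N = 403.4 kN.

403 kN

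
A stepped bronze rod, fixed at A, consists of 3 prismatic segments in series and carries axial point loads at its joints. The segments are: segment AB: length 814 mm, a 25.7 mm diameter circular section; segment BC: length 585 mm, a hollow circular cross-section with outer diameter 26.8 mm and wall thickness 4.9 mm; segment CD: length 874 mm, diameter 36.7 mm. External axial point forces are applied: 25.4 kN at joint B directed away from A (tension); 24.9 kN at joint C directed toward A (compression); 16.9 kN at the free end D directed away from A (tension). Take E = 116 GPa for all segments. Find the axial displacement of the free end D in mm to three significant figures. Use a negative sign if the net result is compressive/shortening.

0.236 mm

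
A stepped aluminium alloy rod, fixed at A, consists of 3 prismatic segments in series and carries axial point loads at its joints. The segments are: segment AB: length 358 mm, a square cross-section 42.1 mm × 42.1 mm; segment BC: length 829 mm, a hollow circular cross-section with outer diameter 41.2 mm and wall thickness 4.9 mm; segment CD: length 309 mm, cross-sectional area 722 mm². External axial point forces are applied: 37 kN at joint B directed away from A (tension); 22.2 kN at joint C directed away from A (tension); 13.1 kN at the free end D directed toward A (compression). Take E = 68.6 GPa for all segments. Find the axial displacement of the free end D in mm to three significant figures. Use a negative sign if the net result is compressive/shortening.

0.251 mm

Internal axial forces (sectioning from the free end, tension +): N_CD = -13.1 kN, N_BC = 9.1 kN, N_AB = 46.1 kN.
A_AB = 1772 mm².
A_BC = 558.8 mm².
δ_AB = 46100·358/(1772·68600) = 0.1357 mm
δ_BC = 9100·829/(558.8·68600) = 0.1968 mm
δ_CD = -13100·309/(722·68600) = -0.08173 mm
δ = Σδ_i = 0.2508 mm.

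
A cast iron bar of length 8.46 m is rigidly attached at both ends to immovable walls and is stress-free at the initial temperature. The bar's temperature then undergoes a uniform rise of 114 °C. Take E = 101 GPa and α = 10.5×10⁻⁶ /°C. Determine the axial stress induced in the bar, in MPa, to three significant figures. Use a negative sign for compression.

Free thermal expansion αLΔT = 10.5e-6 · 8460 · 114 = 10.13 mm.
The walls impose strain ε = −(10.13)/8460 = -1.1970e-03; σ = Eε = 101000 · -1.1970e-03 = -120.9 MPa.

-121 MPa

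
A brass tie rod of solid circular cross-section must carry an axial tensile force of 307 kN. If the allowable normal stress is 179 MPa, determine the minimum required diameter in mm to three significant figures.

Required area A ≥ P/σ_allow = 307000/179 = 1715 mm².
For a solid circular section, d ≥ √(4A/π) = 46.73 mm.

46.7 mm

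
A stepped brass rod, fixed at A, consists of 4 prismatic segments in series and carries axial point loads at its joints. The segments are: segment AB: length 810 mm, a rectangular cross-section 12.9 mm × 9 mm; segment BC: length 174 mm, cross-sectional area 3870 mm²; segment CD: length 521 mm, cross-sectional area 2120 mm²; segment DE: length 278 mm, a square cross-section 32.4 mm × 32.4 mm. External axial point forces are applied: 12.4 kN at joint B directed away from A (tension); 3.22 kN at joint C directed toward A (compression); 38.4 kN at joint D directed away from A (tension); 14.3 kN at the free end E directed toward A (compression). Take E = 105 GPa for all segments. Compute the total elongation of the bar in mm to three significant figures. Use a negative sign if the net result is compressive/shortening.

2.24 mm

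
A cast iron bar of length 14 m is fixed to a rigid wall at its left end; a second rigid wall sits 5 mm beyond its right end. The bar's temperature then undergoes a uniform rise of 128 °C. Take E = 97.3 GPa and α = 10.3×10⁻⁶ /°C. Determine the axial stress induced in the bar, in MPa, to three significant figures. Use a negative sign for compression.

-93.5 MPa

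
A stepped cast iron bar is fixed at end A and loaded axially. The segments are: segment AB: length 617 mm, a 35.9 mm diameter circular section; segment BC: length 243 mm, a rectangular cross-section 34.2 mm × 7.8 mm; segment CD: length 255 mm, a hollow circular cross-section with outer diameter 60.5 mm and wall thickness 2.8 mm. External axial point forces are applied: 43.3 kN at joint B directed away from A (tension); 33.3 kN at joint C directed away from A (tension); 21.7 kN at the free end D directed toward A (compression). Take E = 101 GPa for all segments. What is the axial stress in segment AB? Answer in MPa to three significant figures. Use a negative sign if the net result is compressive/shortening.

54.2 MPa

Internal axial forces (sectioning from the free end, tension +): N_CD = -21.7 kN, N_BC = 11.6 kN, N_AB = 54.9 kN.
A_AB = 1012 mm².
σ_AB = N_AB/A_AB = 54900/1012 = 54.24 MPa.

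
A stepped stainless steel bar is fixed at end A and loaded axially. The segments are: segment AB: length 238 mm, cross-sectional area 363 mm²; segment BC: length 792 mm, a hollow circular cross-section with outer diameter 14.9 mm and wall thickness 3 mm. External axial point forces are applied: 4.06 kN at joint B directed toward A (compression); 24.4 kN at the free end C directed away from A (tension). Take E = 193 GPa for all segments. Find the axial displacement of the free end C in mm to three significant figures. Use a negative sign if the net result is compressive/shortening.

0.962 mm

Internal axial forces (sectioning from the free end, tension +): N_BC = 24.4 kN, N_AB = 20.34 kN.
A_BC = 112.2 mm².
δ_AB = 20340·238/(363·193000) = 0.0691 mm
δ_BC = 24400·792/(112.2·193000) = 0.8928 mm
δ = Σδ_i = 0.9619 mm.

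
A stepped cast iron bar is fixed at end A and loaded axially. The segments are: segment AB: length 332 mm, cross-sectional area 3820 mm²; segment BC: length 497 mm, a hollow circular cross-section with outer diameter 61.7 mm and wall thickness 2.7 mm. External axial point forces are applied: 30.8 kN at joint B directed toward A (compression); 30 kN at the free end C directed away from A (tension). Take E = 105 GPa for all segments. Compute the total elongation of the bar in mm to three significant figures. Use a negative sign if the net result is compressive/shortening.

0.283 mm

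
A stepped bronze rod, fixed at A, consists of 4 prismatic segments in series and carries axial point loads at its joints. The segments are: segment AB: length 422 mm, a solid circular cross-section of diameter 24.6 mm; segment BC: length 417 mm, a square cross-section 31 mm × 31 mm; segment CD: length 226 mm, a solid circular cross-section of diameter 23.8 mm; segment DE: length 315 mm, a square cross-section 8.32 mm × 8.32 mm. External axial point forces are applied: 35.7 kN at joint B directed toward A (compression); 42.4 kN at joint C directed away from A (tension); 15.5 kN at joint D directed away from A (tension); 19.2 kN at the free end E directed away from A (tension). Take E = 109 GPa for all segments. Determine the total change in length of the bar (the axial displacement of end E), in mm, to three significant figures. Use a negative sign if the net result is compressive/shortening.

1.61 mm

Internal axial forces (sectioning from the free end, tension +): N_DE = 19.2 kN, N_CD = 34.7 kN, N_BC = 77.1 kN, N_AB = 41.4 kN.
A_AB = 475.3 mm².
A_BC = 961 mm².
A_CD = 444.9 mm².
A_DE = 69.22 mm².
δ_AB = 41400·422/(475.3·109000) = 0.3372 mm
δ_BC = 77100·417/(961·109000) = 0.3069 mm
δ_CD = 34700·226/(444.9·109000) = 0.1617 mm
δ_DE = 19200·315/(69.22·109000) = 0.8016 mm
δ = Σδ_i = 1.607 mm.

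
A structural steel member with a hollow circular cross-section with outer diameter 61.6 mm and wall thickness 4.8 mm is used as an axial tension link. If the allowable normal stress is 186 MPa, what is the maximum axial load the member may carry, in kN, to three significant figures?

A = 856.5 mm².
P_max = σ_allow · A = 186 · 856.5 = 159300 N = 159.3 kN.

159 kN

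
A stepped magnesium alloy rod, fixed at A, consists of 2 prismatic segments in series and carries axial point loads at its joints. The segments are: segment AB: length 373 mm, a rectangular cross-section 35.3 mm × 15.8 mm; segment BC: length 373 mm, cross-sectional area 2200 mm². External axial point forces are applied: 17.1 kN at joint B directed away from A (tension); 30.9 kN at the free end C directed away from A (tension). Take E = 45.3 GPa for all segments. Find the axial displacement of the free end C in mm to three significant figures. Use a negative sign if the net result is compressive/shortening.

0.824 mm

Internal axial forces (sectioning from the free end, tension +): N_BC = 30.9 kN, N_AB = 48 kN.
A_AB = 557.7 mm².
δ_AB = 48000·373/(557.7·45300) = 0.7086 mm
δ_BC = 30900·373/(2200·45300) = 0.1157 mm
δ = Σδ_i = 0.8243 mm.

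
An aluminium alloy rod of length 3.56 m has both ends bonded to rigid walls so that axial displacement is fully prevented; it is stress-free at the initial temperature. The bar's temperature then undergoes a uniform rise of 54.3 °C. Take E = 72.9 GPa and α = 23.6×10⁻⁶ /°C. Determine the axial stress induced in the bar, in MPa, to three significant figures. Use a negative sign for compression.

-93.4 MPa

Free thermal expansion αLΔT = 23.6e-6 · 3560 · 54.3 = 4.562 mm.
The walls impose strain ε = −(4.562)/3560 = -1.2815e-03; σ = Eε = 72900 · -1.2815e-03 = -93.42 MPa.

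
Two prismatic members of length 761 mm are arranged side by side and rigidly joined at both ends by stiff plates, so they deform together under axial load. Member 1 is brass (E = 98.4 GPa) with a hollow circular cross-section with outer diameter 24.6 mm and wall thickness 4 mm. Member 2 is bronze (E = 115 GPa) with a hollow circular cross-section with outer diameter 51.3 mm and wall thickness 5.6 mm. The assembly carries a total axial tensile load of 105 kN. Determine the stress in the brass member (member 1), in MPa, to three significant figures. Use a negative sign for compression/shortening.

A_1 = 258.9 mm².
A_2 = 804 mm².
Equal strain + equilibrium ⇒ each member carries load in proportion to AE: A₁E₁ = 25470000 N, A₂E₂ = 92460000 N, ΣAE = 117900000 N.
σ₁ = P·E₁/ΣAE = 105000·98400/117900000 = 87.61 MPa.

87.6 MPa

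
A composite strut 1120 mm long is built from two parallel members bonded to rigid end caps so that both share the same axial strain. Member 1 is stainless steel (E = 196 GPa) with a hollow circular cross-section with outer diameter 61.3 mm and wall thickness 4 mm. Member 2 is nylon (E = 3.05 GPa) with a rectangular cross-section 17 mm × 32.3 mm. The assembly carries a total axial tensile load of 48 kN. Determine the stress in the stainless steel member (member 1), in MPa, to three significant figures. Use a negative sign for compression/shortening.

65.9 MPa

A_1 = 720.1 mm².
A_2 = 549.1 mm².
Equal strain + equilibrium ⇒ each member carries load in proportion to AE: A₁E₁ = 141100000 N, A₂E₂ = 1675000 N, ΣAE = 142800000 N.
σ₁ = P·E₁/ΣAE = 48000·196000/142800000 = 65.88 MPa.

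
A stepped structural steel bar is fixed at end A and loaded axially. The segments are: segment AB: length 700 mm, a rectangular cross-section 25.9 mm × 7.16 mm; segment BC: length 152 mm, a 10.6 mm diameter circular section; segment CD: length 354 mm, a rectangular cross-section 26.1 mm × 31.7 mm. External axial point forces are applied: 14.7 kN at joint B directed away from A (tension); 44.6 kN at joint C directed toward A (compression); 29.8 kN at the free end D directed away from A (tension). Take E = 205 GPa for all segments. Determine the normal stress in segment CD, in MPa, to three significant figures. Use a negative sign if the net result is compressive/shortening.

36.0 MPa

Internal axial forces (sectioning from the free end, tension +): N_CD = 29.8 kN, N_BC = -14.8 kN, N_AB = -0.1 kN.
A_CD = 827.4 mm².
σ_CD = N_CD/A_CD = 29800/827.4 = 36.02 MPa.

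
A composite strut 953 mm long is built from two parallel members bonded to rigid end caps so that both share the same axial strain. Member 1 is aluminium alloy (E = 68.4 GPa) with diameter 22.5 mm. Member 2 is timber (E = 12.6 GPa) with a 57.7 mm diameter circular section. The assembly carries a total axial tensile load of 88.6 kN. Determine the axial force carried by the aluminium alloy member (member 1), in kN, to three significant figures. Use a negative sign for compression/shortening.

40.1 kN

A_1 = 397.6 mm².
A_2 = 2615 mm².
Equal strain + equilibrium ⇒ each member carries load in proportion to AE: A₁E₁ = 27200000 N, A₂E₂ = 32950000 N, ΣAE = 60140000 N.
F₁ = P·A₁E₁/ΣAE = 88600·27200000/60140000 = 40060 N.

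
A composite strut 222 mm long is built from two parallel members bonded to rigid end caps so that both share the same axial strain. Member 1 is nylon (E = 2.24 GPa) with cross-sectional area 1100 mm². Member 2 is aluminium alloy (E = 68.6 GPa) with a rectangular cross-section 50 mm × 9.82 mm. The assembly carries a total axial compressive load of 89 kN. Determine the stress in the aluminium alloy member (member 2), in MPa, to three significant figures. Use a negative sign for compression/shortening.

A_2 = 491 mm².
Equal strain + equilibrium ⇒ each member carries load in proportion to AE: A₁E₁ = 2464000 N, A₂E₂ = 33680000 N, ΣAE = 36150000 N.
σ₂ = P·E₂/ΣAE = -89000·68600/36150000 = -168.9 MPa.

-169 MPa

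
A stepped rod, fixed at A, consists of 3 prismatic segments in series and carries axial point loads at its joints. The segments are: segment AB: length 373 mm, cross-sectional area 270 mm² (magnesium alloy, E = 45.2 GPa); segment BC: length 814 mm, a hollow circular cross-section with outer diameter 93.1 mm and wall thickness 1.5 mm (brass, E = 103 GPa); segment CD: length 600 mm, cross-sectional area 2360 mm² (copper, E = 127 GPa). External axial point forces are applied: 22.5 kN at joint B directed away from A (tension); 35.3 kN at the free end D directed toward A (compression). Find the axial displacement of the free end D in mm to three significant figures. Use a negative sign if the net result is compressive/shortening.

-1.11 mm

Internal axial forces (sectioning from the free end, tension +): N_CD = -35.3 kN, N_BC = -35.3 kN, N_AB = -12.8 kN.
A_BC = 431.7 mm².
δ_AB = -12800·373/(270·45200) = -0.3912 mm
δ_BC = -35300·814/(431.7·103000) = -0.6463 mm
δ_CD = -35300·600/(2360·127000) = -0.07067 mm
δ = Σδ_i = -1.108 mm.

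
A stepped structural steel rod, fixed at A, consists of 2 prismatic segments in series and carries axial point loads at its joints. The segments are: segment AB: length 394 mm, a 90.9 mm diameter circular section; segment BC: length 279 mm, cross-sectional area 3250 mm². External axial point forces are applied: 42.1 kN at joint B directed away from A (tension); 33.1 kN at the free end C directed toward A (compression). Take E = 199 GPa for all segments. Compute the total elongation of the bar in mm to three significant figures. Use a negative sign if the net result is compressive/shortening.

-0.0115 mm

Internal axial forces (sectioning from the free end, tension +): N_BC = -33.1 kN, N_AB = 9 kN.
A_AB = 6490 mm².
δ_AB = 9000·394/(6490·199000) = 0.002746 mm
δ_BC = -33100·279/(3250·199000) = -0.01428 mm
δ = Σδ_i = -0.01153 mm.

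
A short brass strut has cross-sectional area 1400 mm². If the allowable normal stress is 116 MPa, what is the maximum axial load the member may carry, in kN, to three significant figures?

P_max = σ_allow · A = 116 · 1400 = 162400 N = 162.4 kN.

162 kN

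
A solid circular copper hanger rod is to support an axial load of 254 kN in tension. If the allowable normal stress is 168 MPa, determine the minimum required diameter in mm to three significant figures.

Required area A ≥ P/σ_allow = 254000/168 = 1512 mm².
For a solid circular section, d ≥ √(4A/π) = 43.88 mm.

43.9 mm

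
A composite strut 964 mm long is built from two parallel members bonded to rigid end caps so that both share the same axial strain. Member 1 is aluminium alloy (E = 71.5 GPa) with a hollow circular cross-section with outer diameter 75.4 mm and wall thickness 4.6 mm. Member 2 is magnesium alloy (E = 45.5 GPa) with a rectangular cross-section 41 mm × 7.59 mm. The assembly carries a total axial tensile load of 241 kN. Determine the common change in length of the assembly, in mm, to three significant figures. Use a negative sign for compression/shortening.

2.66 mm

A_1 = 1023 mm².
A_2 = 311.2 mm².
Equal strain + equilibrium ⇒ each member carries load in proportion to AE: A₁E₁ = 73160000 N, A₂E₂ = 14160000 N, ΣAE = 87310000 N.
δ = PL/ΣAE = 241000·964/87310000 = 2.661 mm.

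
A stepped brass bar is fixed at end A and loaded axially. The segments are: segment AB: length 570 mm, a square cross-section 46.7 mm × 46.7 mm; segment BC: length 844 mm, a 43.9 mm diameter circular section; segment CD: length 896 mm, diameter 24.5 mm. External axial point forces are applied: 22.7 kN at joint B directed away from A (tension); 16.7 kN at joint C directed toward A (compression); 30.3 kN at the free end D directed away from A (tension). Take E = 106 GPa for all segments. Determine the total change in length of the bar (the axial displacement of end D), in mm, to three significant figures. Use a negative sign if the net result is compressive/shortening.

Internal axial forces (sectioning from the free end, tension +): N_CD = 30.3 kN, N_BC = 13.6 kN, N_AB = 36.3 kN.
A_AB = 2181 mm².
A_BC = 1514 mm².
A_CD = 471.4 mm².
δ_AB = 36300·570/(2181·106000) = 0.0895 mm
δ_BC = 13600·844/(1514·106000) = 0.07154 mm
δ_CD = 30300·896/(471.4·106000) = 0.5433 mm
δ = Σδ_i = 0.7043 mm.

0.704 mm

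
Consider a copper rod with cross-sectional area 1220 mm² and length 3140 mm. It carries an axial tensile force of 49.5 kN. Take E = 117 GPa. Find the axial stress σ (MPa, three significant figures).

σ = N/A = 49500/1220 = 40.57 MPa.

40.6 MPa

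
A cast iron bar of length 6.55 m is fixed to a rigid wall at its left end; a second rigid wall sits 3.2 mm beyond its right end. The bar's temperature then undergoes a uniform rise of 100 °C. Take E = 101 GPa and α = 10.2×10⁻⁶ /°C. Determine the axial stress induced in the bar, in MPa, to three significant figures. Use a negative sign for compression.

Free thermal expansion αLΔT = 10.2e-6 · 6550 · 100 = 6.681 mm.
The walls engage after the gap closes; constrained expansion = 6.681 − 3.2 = 3.481 mm.
The walls impose strain ε = −(3.481)/6550 = -5.3145e-04; σ = Eε = 101000 · -5.3145e-04 = -53.68 MPa.

-53.7 MPa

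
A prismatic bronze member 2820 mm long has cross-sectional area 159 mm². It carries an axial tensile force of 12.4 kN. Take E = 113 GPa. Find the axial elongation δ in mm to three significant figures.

1.95 mm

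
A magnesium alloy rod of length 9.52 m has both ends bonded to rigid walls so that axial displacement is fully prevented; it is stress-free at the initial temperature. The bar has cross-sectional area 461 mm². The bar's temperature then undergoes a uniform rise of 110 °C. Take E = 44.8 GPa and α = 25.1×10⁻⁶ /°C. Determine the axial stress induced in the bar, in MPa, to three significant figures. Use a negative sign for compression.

-124 MPa

Free thermal expansion αLΔT = 25.1e-6 · 9520 · 110 = 26.28 mm.
The walls impose strain ε = −(26.28)/9520 = -2.7610e-03; σ = Eε = 44800 · -2.7610e-03 = -123.7 MPa.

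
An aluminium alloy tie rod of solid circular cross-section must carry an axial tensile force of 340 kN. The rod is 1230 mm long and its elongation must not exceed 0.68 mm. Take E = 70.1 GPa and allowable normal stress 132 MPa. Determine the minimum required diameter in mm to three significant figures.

106 mm

Required area A ≥ P/σ_allow = 340000/132 = 2576 mm².
For a solid circular section, d ≥ √(4A/π) = 57.27 mm.
Elongation limit: A ≥ PL/(Eδ_allow) = 340000·1230/(70100·0.68) = 8773 mm² ⇒ d ≥ 105.7 mm.
The elongation limit governs.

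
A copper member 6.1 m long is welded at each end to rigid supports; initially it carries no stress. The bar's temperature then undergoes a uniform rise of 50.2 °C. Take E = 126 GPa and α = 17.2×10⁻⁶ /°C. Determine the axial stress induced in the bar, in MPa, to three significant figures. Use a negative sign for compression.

Free thermal expansion αLΔT = 17.2e-6 · 6100 · 50.2 = 5.267 mm.
The walls impose strain ε = −(5.267)/6100 = -8.6344e-04; σ = Eε = 126000 · -8.6344e-04 = -108.8 MPa.

-109 MPa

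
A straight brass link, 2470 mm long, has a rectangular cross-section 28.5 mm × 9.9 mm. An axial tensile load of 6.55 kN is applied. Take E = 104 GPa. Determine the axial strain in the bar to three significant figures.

2.23e-04

A = 282.2 mm².
σ = N/A = 23.21 MPa; ε = σ/E = 23.21/104000 = 2.232e-04.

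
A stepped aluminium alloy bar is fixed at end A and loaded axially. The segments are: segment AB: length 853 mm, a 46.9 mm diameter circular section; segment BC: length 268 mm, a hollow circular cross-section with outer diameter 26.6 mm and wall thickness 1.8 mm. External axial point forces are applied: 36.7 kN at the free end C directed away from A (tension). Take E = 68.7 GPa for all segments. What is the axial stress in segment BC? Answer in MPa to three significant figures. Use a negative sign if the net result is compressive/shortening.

262 MPa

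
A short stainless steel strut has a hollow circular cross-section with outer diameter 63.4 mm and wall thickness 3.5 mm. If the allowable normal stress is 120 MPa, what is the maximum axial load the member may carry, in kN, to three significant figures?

A = 658.6 mm².
P_max = σ_allow · A = 120 · 658.6 = 79040 N = 79.04 kN.

79.0 kN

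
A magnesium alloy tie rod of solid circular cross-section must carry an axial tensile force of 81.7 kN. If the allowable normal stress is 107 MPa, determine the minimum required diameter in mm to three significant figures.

Required area A ≥ P/σ_allow = 81700/107 = 763.6 mm².
For a solid circular section, d ≥ √(4A/π) = 31.18 mm.

31.2 mm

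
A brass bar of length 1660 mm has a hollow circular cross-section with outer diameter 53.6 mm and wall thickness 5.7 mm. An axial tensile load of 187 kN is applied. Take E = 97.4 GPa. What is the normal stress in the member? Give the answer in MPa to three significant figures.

A = 857.7 mm².
σ = N/A = 187000/857.7 = 218 MPa.

218 MPa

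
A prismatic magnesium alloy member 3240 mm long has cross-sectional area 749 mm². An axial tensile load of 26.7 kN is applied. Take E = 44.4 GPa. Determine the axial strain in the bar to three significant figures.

σ = N/A = 35.65 MPa; ε = σ/E = 35.65/44400 = 8.029e-04.

8.03e-04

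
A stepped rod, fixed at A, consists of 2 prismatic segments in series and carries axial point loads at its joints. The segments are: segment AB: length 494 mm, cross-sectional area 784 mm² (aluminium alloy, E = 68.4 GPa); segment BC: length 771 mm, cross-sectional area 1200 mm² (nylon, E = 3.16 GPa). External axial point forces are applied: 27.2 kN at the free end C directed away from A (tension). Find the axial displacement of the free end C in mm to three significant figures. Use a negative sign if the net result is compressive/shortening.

Internal axial forces (sectioning from the free end, tension +): N_BC = 27.2 kN, N_AB = 27.2 kN.
δ_AB = 27200·494/(784·68400) = 0.2506 mm
δ_BC = 27200·771/(1200·3160) = 5.53 mm
δ = Σδ_i = 5.781 mm.

5.78 mm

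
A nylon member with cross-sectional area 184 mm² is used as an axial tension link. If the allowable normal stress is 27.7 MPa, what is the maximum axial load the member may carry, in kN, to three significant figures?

5.10 kN

P_max = σ_allow · A = 27.7 · 184 = 5097 N = 5.097 kN.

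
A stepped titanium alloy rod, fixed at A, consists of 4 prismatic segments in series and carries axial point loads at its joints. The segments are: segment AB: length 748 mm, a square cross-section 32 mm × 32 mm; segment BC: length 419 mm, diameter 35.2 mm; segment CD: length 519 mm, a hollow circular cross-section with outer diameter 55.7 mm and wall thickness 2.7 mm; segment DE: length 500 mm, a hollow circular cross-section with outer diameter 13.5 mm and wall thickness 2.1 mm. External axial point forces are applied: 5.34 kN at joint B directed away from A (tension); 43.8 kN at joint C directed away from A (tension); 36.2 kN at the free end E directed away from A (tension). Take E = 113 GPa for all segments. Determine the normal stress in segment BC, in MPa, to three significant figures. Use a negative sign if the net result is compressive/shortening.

Internal axial forces (sectioning from the free end, tension +): N_DE = 36.2 kN, N_CD = 36.2 kN, N_BC = 80 kN, N_AB = 85.34 kN.
A_BC = 973.1 mm².
σ_BC = N_BC/A_BC = 80000/973.1 = 82.21 MPa.

82.2 MPa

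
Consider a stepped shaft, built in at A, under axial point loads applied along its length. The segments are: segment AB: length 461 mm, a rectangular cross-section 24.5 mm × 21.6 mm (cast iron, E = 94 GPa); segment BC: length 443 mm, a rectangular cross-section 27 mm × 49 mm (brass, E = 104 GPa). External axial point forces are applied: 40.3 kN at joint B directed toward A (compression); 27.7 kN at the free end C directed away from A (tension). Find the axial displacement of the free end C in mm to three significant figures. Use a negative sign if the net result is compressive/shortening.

Internal axial forces (sectioning from the free end, tension +): N_BC = 27.7 kN, N_AB = -12.6 kN.
A_AB = 529.2 mm².
A_BC = 1323 mm².
δ_AB = -12600·461/(529.2·94000) = -0.1168 mm
δ_BC = 27700·443/(1323·104000) = 0.08918 mm
δ = Σδ_i = -0.02758 mm.

-0.0276 mm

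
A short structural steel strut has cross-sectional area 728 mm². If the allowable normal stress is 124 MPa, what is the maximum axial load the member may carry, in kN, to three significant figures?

90.3 kN

P_max = σ_allow · A = 124 · 728 = 90270 N = 90.27 kN.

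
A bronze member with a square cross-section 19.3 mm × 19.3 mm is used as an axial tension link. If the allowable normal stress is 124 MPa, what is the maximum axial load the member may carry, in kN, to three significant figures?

46.2 kN

A = 372.5 mm².
P_max = σ_allow · A = 124 · 372.5 = 46190 N = 46.19 kN.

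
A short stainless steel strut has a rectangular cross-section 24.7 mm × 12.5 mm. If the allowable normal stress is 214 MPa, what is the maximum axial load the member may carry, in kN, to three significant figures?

66.1 kN

A = 308.8 mm².
P_max = σ_allow · A = 214 · 308.8 = 66070 N = 66.07 kN.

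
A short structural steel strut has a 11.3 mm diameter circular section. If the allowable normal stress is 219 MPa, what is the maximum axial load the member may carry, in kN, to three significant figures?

A = 100.3 mm².
P_max = σ_allow · A = 219 · 100.3 = 21960 N = 21.96 kN.

22.0 kN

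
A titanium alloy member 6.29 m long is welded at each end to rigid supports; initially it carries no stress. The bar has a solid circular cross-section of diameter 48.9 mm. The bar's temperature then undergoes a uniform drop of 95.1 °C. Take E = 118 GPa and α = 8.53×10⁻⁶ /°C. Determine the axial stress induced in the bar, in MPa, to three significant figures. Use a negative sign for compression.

95.7 MPa

Free thermal expansion αLΔT = 8.53e-6 · 6290 · -95.1 = -5.102 mm.
The walls impose strain ε = −(-5.102)/6290 = 8.1120e-04; σ = Eε = 118000 · 8.1120e-04 = 95.72 MPa.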